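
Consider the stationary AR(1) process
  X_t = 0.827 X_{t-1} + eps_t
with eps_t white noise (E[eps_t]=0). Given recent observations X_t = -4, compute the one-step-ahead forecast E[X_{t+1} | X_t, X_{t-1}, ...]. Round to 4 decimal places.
E[X_{t+1} \mid \mathcal F_t] = -3.3080

For an AR(p) model X_t = c + sum_i phi_i X_{t-i} + eps_t, the
one-step-ahead conditional mean is
  E[X_{t+1} | X_t, ...] = c + sum_i phi_i X_{t+1-i}.
Substitute known values:
  E[X_{t+1} | ...] = (0.827) * (-4)
                   = -3.3080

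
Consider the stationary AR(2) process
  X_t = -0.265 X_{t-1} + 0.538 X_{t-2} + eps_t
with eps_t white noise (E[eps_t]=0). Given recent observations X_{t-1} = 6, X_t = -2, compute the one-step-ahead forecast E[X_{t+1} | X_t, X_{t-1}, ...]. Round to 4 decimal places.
E[X_{t+1} \mid \mathcal F_t] = 3.7580

For an AR(p) model X_t = c + sum_i phi_i X_{t-i} + eps_t, the
one-step-ahead conditional mean is
  E[X_{t+1} | X_t, ...] = c + sum_i phi_i X_{t+1-i}.
Substitute known values:
  E[X_{t+1} | ...] = (-0.265) * (-2) + (0.538) * (6)
                   = 3.7580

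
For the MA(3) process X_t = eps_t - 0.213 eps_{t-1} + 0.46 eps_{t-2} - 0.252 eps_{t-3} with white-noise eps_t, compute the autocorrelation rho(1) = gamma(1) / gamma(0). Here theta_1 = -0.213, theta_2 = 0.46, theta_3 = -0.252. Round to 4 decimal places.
\rho(1) = -0.3233

For an MA(q) process with theta_0 = 1, the autocovariance is
  gamma(k) = sigma^2 * sum_{i=0..q-k} theta_i * theta_{i+k},
and rho(k) = gamma(k) / gamma(0). Sigma^2 cancels.
  numerator   = (1)*(-0.213) + (-0.213)*(0.46) + (0.46)*(-0.252) = -0.4269.
  denominator = (1)^2 + (-0.213)^2 + (0.46)^2 + (-0.252)^2 = 1.320473.
  rho(1) = -0.4269 / 1.320473 = -0.3233.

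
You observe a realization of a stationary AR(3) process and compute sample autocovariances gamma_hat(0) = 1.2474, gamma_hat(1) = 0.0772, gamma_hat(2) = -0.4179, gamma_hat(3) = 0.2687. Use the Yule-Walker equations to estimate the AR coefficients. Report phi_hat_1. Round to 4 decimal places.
\hat\phi_{1} = 0.1850

The Yule-Walker equations for an AR(p) process read, in matrix form,
  Gamma_p phi = r_p,   with   (Gamma_p)_{ij} = gamma(|i - j|),
                       (r_p)_i = gamma(i),   i,j = 1..p.
Substitute the sample gammas (Toeplitz matrix and right-hand side of size 3):
  Gamma_p = [[1.2474, 0.0772, -0.4179], [0.0772, 1.2474, 0.0772], [-0.4179, 0.0772, 1.2474]]
  r_p     = [0.0772, -0.4179, 0.2687]
Written out (R1..R3):
  (R1) 1.2474 phi_1 + 0.0772 phi_2 - 0.4179 phi_3 = 0.0772
  (R2) 0.0772 phi_1 + 1.2474 phi_2 + 0.0772 phi_3 = -0.4179
  (R3) -0.4179 phi_1 + 0.0772 phi_2 + 1.2474 phi_3 = 0.2687
Gaussian elimination:
  R2 <- R2 - (0.0772/1.2474) R1 = R2 - (0.061889) R1:  1.242622 phi_2 + 0.103063 phi_3 = -0.422678
  R3 <- R3 - (-0.4179/1.2474) R1 = R3 - (-0.335017) R1:  0.103063 phi_2 + 1.107396 phi_3 = 0.294563
  R3 <- R3 - (0.103063/1.242622) R2 = R3 - (0.08294) R2:  1.098848 phi_3 = 0.32962
Back-substitution:
  phi_hat_3 = 0.32962 / 1.098848 = 0.299969
  phi_hat_2 = (-0.422678 - (0.103063)(0.299969)) / 1.242622 = -0.365029
  phi_hat_1 = (0.0772 - (0.0772)(-0.365029) - (-0.4179)(0.299969)) / 1.2474 = 0.184975
So phi_hat = [0.1850, -0.3650, 0.3000].
Therefore phi_hat_1 = 0.1850.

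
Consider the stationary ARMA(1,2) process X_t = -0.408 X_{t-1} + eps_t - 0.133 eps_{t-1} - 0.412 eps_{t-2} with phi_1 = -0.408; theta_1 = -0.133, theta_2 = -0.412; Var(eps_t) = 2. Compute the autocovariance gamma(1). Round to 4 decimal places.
\gamma(1) = -0.9109

Multiply the model equation by X_{t-k} and take expectations. With theta_0 = psi_0 = 1 and psi_j the MA(infinity) weights, this gives
  gamma(k) - sum_i phi_i gamma(k-i) = c_k,
  c_k = sigma^2 * sum_{j=k..q} theta_j psi_{j-k}   (c_k = 0 for k > q),
using gamma(-m) = gamma(m).
psi-weights needed (psi_j = theta_j + sum_i phi_i psi_{j-i}):
  psi_1 = theta_1 + phi_1 = -0.133 + (-0.408) = -0.541
  psi_2 = theta_2 + phi_1 psi_1 = -0.412 + (-0.408)(-0.541) = -0.191272
Right-hand sides:
  c_0 = sigma^2 (1 + theta_1 psi_1 + theta_2 psi_2) = 2 * (1 + (-0.133)(-0.541) + (-0.412)(-0.191272)) = 2 * 1.150757 = 2.301514
  c_1 = sigma^2 (theta_1 + theta_2 psi_1) = 2 * (-0.133 + (-0.412)(-0.541)) = 0.179784
  c_2 = sigma^2 theta_2 = 2 * (-0.412) = -0.824
Equations for k = 0 and k = 1 (AR order 1):
  gamma(0) = phi_1 gamma(1) + c_0
  gamma(1) = phi_1 gamma(0) + c_1
Substituting the second into the first: gamma(0) (1 - phi_1^2) = c_0 + phi_1 c_1, so
  gamma(0) = (c_0 + phi_1 c_1) / (1 - phi_1^2) = (2.301514 + (-0.408)(0.179784)) / (1 - (-0.408)^2) = 2.228162 / 0.833536 = 2.673145.
  gamma(1) = phi_1 gamma(0) + c_1 = (-0.408)(2.673145) + (0.179784) = -0.910859.
Therefore gamma(1) = -0.9109 (to 4 decimal places).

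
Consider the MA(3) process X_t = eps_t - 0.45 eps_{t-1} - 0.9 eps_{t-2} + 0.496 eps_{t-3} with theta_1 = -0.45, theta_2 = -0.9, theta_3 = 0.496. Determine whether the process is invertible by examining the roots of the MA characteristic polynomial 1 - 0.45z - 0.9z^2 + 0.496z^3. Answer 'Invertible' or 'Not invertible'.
\text{Invertible}

The MA(q) characteristic polynomial is P(z) = 1 - 0.45z - 0.9z^2 + 0.496z^3.
Invertibility requires all roots to lie outside the unit circle, i.e. |z| > 1 for every root.
Degree 3: look for a simple real root z0 first, then factor out (1 - z/z0) and solve the remaining quadratic.
Testing z0 = 1.25: P(1.25) = 1 + (-0.45)(1.25) + (-0.9)(1.25)^2 + (0.496)(1.25)^3
  = 1 + (-0.5625) + (-1.40625) + (0.96875) = 0.  So z_0 = 1.25 is a root, |z_0| = 1.25.
Divide out the factor (1 - 0.8 z) = (1 - z/z0) (since 1/z0 = 0.8):
  P(z) = (1 - 0.8 z)(1 + (0.35) z + (-0.62) z^2)
  [check: z-coef 0.35 - (0.8) = -0.45; z^2-coef -0.62 - (0.8)(0.35) = -0.9; z^3-coef -(0.8)(-0.62) = 0.496.]
Remaining roots from the quadratic factor 1 + (0.35) z + (-0.62) z^2:
  Set 1 + (0.35) z + (-0.62) z^2 = 0, i.e. a z^2 + b z + c = 0 with a = -0.62, b = 0.35, c = 1.
  Discriminant D = b^2 - 4ac = (0.35)^2 - 4*(-0.62)*1 = 0.1225 - (-2.48) = 2.6025.
  D >= 0, so the roots are real: z = (-b +/- sqrt(D)) / (2a) = (-0.35 +/- 1.613227) / (-1.24).
    z_1 = (-0.35 + 1.613227) / (-1.24) = -1.0187,   |z_1| = 1.0187.
    z_2 = (-0.35 - 1.613227) / (-1.24) = 1.5832,   |z_2| = 1.5832.
Moduli of all roots: 1.2500, 1.0187, 1.5832.
All moduli strictly greater than 1? Yes.
Verdict: Invertible.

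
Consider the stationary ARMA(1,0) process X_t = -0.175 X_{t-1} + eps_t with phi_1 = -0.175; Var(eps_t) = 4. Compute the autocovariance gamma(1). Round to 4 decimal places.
\gamma(1) = -0.7221

Multiply the model equation by X_{t-k} and take expectations. With theta_0 = psi_0 = 1 and psi_j the MA(infinity) weights, this gives
  gamma(k) - sum_i phi_i gamma(k-i) = c_k,
  c_k = sigma^2 * sum_{j=k..q} theta_j psi_{j-k}   (c_k = 0 for k > q),
using gamma(-m) = gamma(m).
Pure AR (q = 0): c_0 = sigma^2 = 4, c_k = 0 for k >= 1.
Equations for k = 0 and k = 1 (AR order 1):
  gamma(0) = phi_1 gamma(1) + c_0
  gamma(1) = phi_1 gamma(0) + c_1
Substituting the second into the first: gamma(0) (1 - phi_1^2) = c_0 + phi_1 c_1, so
  gamma(0) = c_0 / (1 - phi_1^2) = 4 / (1 - (-0.175)^2) = 4 / 0.969375 = 4.12637.
  gamma(1) = phi_1 gamma(0) = (-0.175)(4.12637) = -0.722115.
Therefore gamma(1) = -0.7221 (to 4 decimal places).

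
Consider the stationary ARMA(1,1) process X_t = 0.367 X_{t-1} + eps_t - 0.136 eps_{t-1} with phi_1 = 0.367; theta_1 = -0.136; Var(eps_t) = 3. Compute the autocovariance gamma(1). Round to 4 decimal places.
\gamma(1) = 0.7609

Multiply the model equation by X_{t-k} and take expectations. With theta_0 = psi_0 = 1 and psi_j the MA(infinity) weights, this gives
  gamma(k) - sum_i phi_i gamma(k-i) = c_k,
  c_k = sigma^2 * sum_{j=k..q} theta_j psi_{j-k}   (c_k = 0 for k > q),
using gamma(-m) = gamma(m).
psi-weights needed (psi_j = theta_j + sum_i phi_i psi_{j-i}):
  psi_1 = theta_1 + phi_1 = -0.136 + (0.367) = 0.231
Right-hand sides:
  c_0 = sigma^2 (1 + theta_1 psi_1) = 3 * (1 + (-0.136)(0.231)) = 3 * 0.968584 = 2.905752
  c_1 = sigma^2 theta_1 = 3 * (-0.136) = -0.408
  c_2 = 0
Equations for k = 0 and k = 1 (AR order 1):
  gamma(0) = phi_1 gamma(1) + c_0
  gamma(1) = phi_1 gamma(0) + c_1
Substituting the second into the first: gamma(0) (1 - phi_1^2) = c_0 + phi_1 c_1, so
  gamma(0) = (c_0 + phi_1 c_1) / (1 - phi_1^2) = (2.905752 + (0.367)(-0.408)) / (1 - (0.367)^2) = 2.756016 / 0.865311 = 3.185001.
  gamma(1) = phi_1 gamma(0) + c_1 = (0.367)(3.185001) + (-0.408) = 0.760895.
Therefore gamma(1) = 0.7609 (to 4 decimal places).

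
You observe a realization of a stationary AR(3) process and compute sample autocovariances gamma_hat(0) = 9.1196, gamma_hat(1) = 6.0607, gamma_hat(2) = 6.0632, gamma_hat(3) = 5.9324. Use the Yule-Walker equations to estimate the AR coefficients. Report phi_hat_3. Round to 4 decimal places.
\hat\phi_{3} = 0.2550

The Yule-Walker equations for an AR(p) process read, in matrix form,
  Gamma_p phi = r_p,   with   (Gamma_p)_{ij} = gamma(|i - j|),
                       (r_p)_i = gamma(i),   i,j = 1..p.
Substitute the sample gammas (Toeplitz matrix and right-hand side of size 3):
  Gamma_p = [[9.1196, 6.0607, 6.0632], [6.0607, 9.1196, 6.0607], [6.0632, 6.0607, 9.1196]]
  r_p     = [6.0607, 6.0632, 5.9324]
Written out (R1..R3):
  (R1) 9.1196 phi_1 + 6.0607 phi_2 + 6.0632 phi_3 = 6.0607
  (R2) 6.0607 phi_1 + 9.1196 phi_2 + 6.0607 phi_3 = 6.0632
  (R3) 6.0632 phi_1 + 6.0607 phi_2 + 9.1196 phi_3 = 5.9324
Gaussian elimination:
  R2 <- R2 - (6.0607/9.1196) R1 = R2 - (0.66458) R1:  5.091782 phi_2 + 2.031221 phi_3 = 2.035382
  R3 <- R3 - (6.0632/9.1196) R1 = R3 - (0.664854) R1:  2.031221 phi_2 + 5.088459 phi_3 = 1.902921
  R3 <- R3 - (2.031221/5.091782) R2 = R3 - (0.398921) R2:  4.278161 phi_3 = 1.090963
Back-substitution:
  phi_hat_3 = 1.090963 / 4.278161 = 0.255008
  phi_hat_2 = (2.035382 - (2.031221)(0.255008)) / 5.091782 = 0.298011
  phi_hat_1 = (6.0607 - (6.0607)(0.298011) - (6.0632)(0.255008)) / 9.1196 = 0.296985
So phi_hat = [0.2970, 0.2980, 0.2550].
Therefore phi_hat_3 = 0.2550.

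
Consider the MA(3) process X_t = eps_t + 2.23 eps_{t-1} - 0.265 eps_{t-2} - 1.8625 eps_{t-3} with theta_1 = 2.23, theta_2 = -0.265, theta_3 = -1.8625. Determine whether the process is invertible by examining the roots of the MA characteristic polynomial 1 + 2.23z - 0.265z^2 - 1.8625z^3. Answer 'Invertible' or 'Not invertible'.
\text{Not invertible}

The MA(q) characteristic polynomial is P(z) = 1 + 2.23z - 0.265z^2 - 1.8625z^3.
Invertibility requires all roots to lie outside the unit circle, i.e. |z| > 1 for every root.
Degree 3: look for a simple real root z0 first, then factor out (1 - z/z0) and solve the remaining quadratic.
Testing z0 = -0.8: P(-0.8) = 1 + (2.23)(-0.8) + (-0.265)(-0.8)^2 + (-1.8625)(-0.8)^3
  = 1 + (-1.784) + (-0.1696) + (0.9536) = 0.  So z_0 = -0.8 is a root, |z_0| = 0.8.
Divide out the factor (1 + 1.25 z) = (1 - z/z0) (since 1/z0 = -1.25):
  P(z) = (1 + 1.25 z)(1 + (0.98) z + (-1.49) z^2)
  [check: z-coef 0.98 - (-1.25) = 2.23; z^2-coef -1.49 - (-1.25)(0.98) = -0.265; z^3-coef -(-1.25)(-1.49) = -1.8625.]
Remaining roots from the quadratic factor 1 + (0.98) z + (-1.49) z^2:
  Set 1 + (0.98) z + (-1.49) z^2 = 0, i.e. a z^2 + b z + c = 0 with a = -1.49, b = 0.98, c = 1.
  Discriminant D = b^2 - 4ac = (0.98)^2 - 4*(-1.49)*1 = 0.9604 - (-5.96) = 6.9204.
  D >= 0, so the roots are real: z = (-b +/- sqrt(D)) / (2a) = (-0.98 +/- 2.630665) / (-2.98).
    z_1 = (-0.98 + 2.630665) / (-2.98) = -0.5539,   |z_1| = 0.5539.
    z_2 = (-0.98 - 2.630665) / (-2.98) = 1.2116,   |z_2| = 1.2116.
Moduli of all roots: 0.8000, 0.5539, 1.2116.
All moduli strictly greater than 1? No.
Verdict: Not invertible.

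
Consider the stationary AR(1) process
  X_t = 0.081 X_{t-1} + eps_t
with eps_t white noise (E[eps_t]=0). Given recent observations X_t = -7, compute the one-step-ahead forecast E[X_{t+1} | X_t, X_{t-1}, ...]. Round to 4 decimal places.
E[X_{t+1} \mid \mathcal F_t] = -0.5670

For an AR(p) model X_t = c + sum_i phi_i X_{t-i} + eps_t, the
one-step-ahead conditional mean is
  E[X_{t+1} | X_t, ...] = c + sum_i phi_i X_{t+1-i}.
Substitute known values:
  E[X_{t+1} | ...] = (0.081) * (-7)
                   = -0.5670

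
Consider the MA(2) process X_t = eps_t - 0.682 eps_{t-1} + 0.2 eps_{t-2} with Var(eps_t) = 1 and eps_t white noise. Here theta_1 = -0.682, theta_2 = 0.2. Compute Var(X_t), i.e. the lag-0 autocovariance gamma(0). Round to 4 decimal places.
\gamma(0) = 1.5051

For an MA(q) process X_t = eps_t + sum_i theta_i eps_{t-i} with
Var(eps_t) = sigma^2, the variance is
  gamma(0) = sigma^2 * (1 + sum_i theta_i^2).
  sum_i theta_i^2 = (-0.682)^2 + (0.2)^2 = 0.465124 + 0.04 = 0.505124.
  gamma(0) = 1 * (1 + 0.505124) = 1 * 1.505124 = 1.505124, which rounds to 1.5051.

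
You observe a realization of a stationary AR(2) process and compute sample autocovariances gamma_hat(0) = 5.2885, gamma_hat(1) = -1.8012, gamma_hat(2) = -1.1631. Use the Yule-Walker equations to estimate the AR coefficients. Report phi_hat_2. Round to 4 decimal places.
\hat\phi_{2} = -0.3800

The Yule-Walker equations for an AR(p) process read, in matrix form,
  Gamma_p phi = r_p,   with   (Gamma_p)_{ij} = gamma(|i - j|),
                       (r_p)_i = gamma(i),   i,j = 1..p.
Substitute the sample gammas (Toeplitz matrix and right-hand side of size 2):
  Gamma_p = [[5.2885, -1.8012], [-1.8012, 5.2885]]
  r_p     = [-1.8012, -1.1631]
Written out:
  5.2885 phi_1 - 1.8012 phi_2 = -1.8012
  -1.8012 phi_1 + 5.2885 phi_2 = -1.1631
Solve by Cramer's rule:
  det = gamma(0)^2 - gamma(1)^2 = (5.2885)^2 - (-1.8012)^2 = 27.96823225 - 3.24432144 = 24.72391081
  phi_hat_1 = [gamma(1) gamma(0) - gamma(1) gamma(2)] / det = [(-1.8012)(5.2885) - (-1.8012)(-1.1631)] / 24.72391081 = -11.62062192 / 24.72391081 = -0.47
  phi_hat_2 = [gamma(0) gamma(2) - gamma(1)^2] / det = [(5.2885)(-1.1631) - (-1.8012)^2] / 24.72391081 = -9.39537579 / 24.72391081 = -0.38
So phi_hat = [-0.4700, -0.3800].
Therefore phi_hat_2 = -0.3800.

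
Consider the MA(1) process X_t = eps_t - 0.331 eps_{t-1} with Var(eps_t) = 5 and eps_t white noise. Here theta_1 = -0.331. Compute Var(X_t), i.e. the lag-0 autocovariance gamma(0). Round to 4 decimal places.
\gamma(0) = 5.5478

For an MA(q) process X_t = eps_t + sum_i theta_i eps_{t-i} with
Var(eps_t) = sigma^2, the variance is
  gamma(0) = sigma^2 * (1 + sum_i theta_i^2).
  sum_i theta_i^2 = (-0.331)^2 = 0.109561.
  gamma(0) = 5 * (1 + 0.109561) = 5 * 1.109561 = 5.547805, which rounds to 5.5478.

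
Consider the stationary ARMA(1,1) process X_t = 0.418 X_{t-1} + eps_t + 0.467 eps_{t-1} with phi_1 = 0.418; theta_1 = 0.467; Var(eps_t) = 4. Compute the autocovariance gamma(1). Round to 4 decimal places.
\gamma(1) = 5.1268

Multiply the model equation by X_{t-k} and take expectations. With theta_0 = psi_0 = 1 and psi_j the MA(infinity) weights, this gives
  gamma(k) - sum_i phi_i gamma(k-i) = c_k,
  c_k = sigma^2 * sum_{j=k..q} theta_j psi_{j-k}   (c_k = 0 for k > q),
using gamma(-m) = gamma(m).
psi-weights needed (psi_j = theta_j + sum_i phi_i psi_{j-i}):
  psi_1 = theta_1 + phi_1 = 0.467 + (0.418) = 0.885
Right-hand sides:
  c_0 = sigma^2 (1 + theta_1 psi_1) = 4 * (1 + (0.467)(0.885)) = 4 * 1.413295 = 5.65318
  c_1 = sigma^2 theta_1 = 4 * (0.467) = 1.868
  c_2 = 0
Equations for k = 0 and k = 1 (AR order 1):
  gamma(0) = phi_1 gamma(1) + c_0
  gamma(1) = phi_1 gamma(0) + c_1
Substituting the second into the first: gamma(0) (1 - phi_1^2) = c_0 + phi_1 c_1, so
  gamma(0) = (c_0 + phi_1 c_1) / (1 - phi_1^2) = (5.65318 + (0.418)(1.868)) / (1 - (0.418)^2) = 6.434004 / 0.825276 = 7.796185.
  gamma(1) = phi_1 gamma(0) + c_1 = (0.418)(7.796185) + (1.868) = 5.126805.
Therefore gamma(1) = 5.1268 (to 4 decimal places).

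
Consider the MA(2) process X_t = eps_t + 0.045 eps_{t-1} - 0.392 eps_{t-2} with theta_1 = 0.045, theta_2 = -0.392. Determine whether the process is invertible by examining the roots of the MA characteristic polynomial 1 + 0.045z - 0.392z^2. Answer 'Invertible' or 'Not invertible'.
\text{Invertible}

The MA(q) characteristic polynomial is P(z) = 1 + 0.045z - 0.392z^2.
Invertibility requires all roots to lie outside the unit circle, i.e. |z| > 1 for every root.
Set 1 + (0.045) z + (-0.392) z^2 = 0, i.e. a z^2 + b z + c = 0 with a = -0.392, b = 0.045, c = 1.
Discriminant D = b^2 - 4ac = (0.045)^2 - 4*(-0.392)*1 = 0.002025 - (-1.568) = 1.570025.
D >= 0, so the roots are real: z = (-b +/- sqrt(D)) / (2a) = (-0.045 +/- 1.253006) / (-0.784).
  z_1 = (-0.045 + 1.253006) / (-0.784) = -1.5408,   |z_1| = 1.5408.
  z_2 = (-0.045 - 1.253006) / (-0.784) = 1.6556,   |z_2| = 1.6556.
Moduli of all roots: 1.5408, 1.6556.
All moduli strictly greater than 1? Yes.
Verdict: Invertible.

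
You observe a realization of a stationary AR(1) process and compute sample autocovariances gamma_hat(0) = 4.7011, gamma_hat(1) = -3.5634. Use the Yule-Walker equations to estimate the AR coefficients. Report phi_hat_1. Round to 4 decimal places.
\hat\phi_{1} = -0.7580

The Yule-Walker equations for an AR(p) process read, in matrix form,
  Gamma_p phi = r_p,   with   (Gamma_p)_{ij} = gamma(|i - j|),
                       (r_p)_i = gamma(i),   i,j = 1..p.
Substitute the sample gammas (Toeplitz matrix and right-hand side of size 1):
  Gamma_p = [[4.7011]]
  r_p     = [-3.5634]
With p = 1 this is the single equation gamma(0) phi_1 = gamma(1):
  phi_hat_1 = gamma(1) / gamma(0) = -3.5634 / 4.7011 = -0.7580.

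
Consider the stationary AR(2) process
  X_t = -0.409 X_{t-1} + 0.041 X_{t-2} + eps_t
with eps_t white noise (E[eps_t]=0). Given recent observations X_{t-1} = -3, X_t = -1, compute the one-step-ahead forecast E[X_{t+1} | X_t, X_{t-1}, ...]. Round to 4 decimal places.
E[X_{t+1} \mid \mathcal F_t] = 0.2860

For an AR(p) model X_t = c + sum_i phi_i X_{t-i} + eps_t, the
one-step-ahead conditional mean is
  E[X_{t+1} | X_t, ...] = c + sum_i phi_i X_{t+1-i}.
Substitute known values:
  E[X_{t+1} | ...] = (-0.409) * (-1) + (0.041) * (-3)
                   = 0.2860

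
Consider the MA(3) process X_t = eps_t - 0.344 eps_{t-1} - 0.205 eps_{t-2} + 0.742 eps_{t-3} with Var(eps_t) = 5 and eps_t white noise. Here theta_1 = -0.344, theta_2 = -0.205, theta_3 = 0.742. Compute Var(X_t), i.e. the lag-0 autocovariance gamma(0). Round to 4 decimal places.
\gamma(0) = 8.5546

For an MA(q) process X_t = eps_t + sum_i theta_i eps_{t-i} with
Var(eps_t) = sigma^2, the variance is
  gamma(0) = sigma^2 * (1 + sum_i theta_i^2).
  sum_i theta_i^2 = (-0.344)^2 + (-0.205)^2 + (0.742)^2 = 0.118336 + 0.042025 + 0.550564 = 0.710925.
  gamma(0) = 5 * (1 + 0.710925) = 5 * 1.710925 = 8.554625, which rounds to 8.5546.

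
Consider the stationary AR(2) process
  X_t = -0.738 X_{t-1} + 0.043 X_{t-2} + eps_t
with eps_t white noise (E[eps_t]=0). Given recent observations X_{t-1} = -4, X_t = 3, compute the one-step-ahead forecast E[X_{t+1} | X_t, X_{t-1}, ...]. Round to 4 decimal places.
E[X_{t+1} \mid \mathcal F_t] = -2.3860

For an AR(p) model X_t = c + sum_i phi_i X_{t-i} + eps_t, the
one-step-ahead conditional mean is
  E[X_{t+1} | X_t, ...] = c + sum_i phi_i X_{t+1-i}.
Substitute known values:
  E[X_{t+1} | ...] = (-0.738) * (3) + (0.043) * (-4)
                   = -2.3860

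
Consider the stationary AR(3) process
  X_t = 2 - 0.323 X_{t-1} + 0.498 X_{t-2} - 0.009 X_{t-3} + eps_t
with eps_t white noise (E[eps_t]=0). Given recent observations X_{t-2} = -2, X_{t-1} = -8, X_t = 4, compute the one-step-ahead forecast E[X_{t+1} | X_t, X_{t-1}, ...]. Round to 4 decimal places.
E[X_{t+1} \mid \mathcal F_t] = -3.2580

For an AR(p) model X_t = c + sum_i phi_i X_{t-i} + eps_t, the
one-step-ahead conditional mean is
  E[X_{t+1} | X_t, ...] = c + sum_i phi_i X_{t+1-i}.
Substitute known values:
  E[X_{t+1} | ...] = 2 + (-0.323) * (4) + (0.498) * (-8) + (-0.009) * (-2)
                   = -3.2580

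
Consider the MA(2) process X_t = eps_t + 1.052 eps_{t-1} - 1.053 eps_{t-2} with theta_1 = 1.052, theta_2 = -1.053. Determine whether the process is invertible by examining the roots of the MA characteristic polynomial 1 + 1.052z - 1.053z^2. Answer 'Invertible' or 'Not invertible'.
\text{Not invertible}

The MA(q) characteristic polynomial is P(z) = 1 + 1.052z - 1.053z^2.
Invertibility requires all roots to lie outside the unit circle, i.e. |z| > 1 for every root.
Set 1 + (1.052) z + (-1.053) z^2 = 0, i.e. a z^2 + b z + c = 0 with a = -1.053, b = 1.052, c = 1.
Discriminant D = b^2 - 4ac = (1.052)^2 - 4*(-1.053)*1 = 1.106704 - (-4.212) = 5.318704.
D >= 0, so the roots are real: z = (-b +/- sqrt(D)) / (2a) = (-1.052 +/- 2.306232) / (-2.106).
  z_1 = (-1.052 + 2.306232) / (-2.106) = -0.5956,   |z_1| = 0.5956.
  z_2 = (-1.052 - 2.306232) / (-2.106) = 1.5946,   |z_2| = 1.5946.
Moduli of all roots: 0.5956, 1.5946.
All moduli strictly greater than 1? No.
Verdict: Not invertible.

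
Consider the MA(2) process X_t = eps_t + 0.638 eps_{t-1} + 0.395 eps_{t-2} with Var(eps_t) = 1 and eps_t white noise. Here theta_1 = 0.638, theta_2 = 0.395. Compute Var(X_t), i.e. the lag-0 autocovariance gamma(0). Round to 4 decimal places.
\gamma(0) = 1.5631

For an MA(q) process X_t = eps_t + sum_i theta_i eps_{t-i} with
Var(eps_t) = sigma^2, the variance is
  gamma(0) = sigma^2 * (1 + sum_i theta_i^2).
  sum_i theta_i^2 = (0.638)^2 + (0.395)^2 = 0.407044 + 0.156025 = 0.563069.
  gamma(0) = 1 * (1 + 0.563069) = 1 * 1.563069 = 1.563069, which rounds to 1.5631.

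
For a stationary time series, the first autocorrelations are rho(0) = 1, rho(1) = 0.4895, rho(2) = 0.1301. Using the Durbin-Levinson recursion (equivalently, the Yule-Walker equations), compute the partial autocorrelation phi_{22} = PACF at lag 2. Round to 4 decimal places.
\phi_{22} = -0.1440

The PACF at lag k is phi_{kk}, the last component of the solution
to the Yule-Walker system G_k phi = r_k where
  (G_k)_{ij} = rho(|i - j|), (r_k)_i = rho(i), i,j = 1..k.
Equivalently, Durbin-Levinson gives phi_{kk} iteratively:
  phi_{11} = rho(1)
  phi_{kk} = [rho(k) - sum_{j=1..k-1} phi_{k-1,j} rho(k-j)]
            / [1 - sum_{j=1..k-1} phi_{k-1,j} rho(j)],
  phi_{k,j} = phi_{k-1,j} - phi_{kk} phi_{k-1,k-j},  j = 1..k-1.
Step k = 1:
  phi_11 = rho(1) = 0.4895.
Step k = 2:
  phi_22 = [rho(2) - phi_11 rho(1)] / [1 - phi_11 rho(1)] = [0.1301 - (0.4895)(0.4895)] / [1 - (0.4895)(0.4895)]
         = -0.10951025 / 0.76038975 = -0.144.
Therefore phi_{22} = -0.1440.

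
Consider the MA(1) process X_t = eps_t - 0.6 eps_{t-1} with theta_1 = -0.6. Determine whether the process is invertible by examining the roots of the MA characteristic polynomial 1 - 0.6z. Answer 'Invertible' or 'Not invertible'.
\text{Invertible}

The MA(q) characteristic polynomial is P(z) = 1 - 0.6z.
Invertibility requires all roots to lie outside the unit circle, i.e. |z| > 1 for every root.
This is linear in z: 1 + (-0.6) z = 0  =>  z = -1/(-0.6) = 1.666667,  |z| = 1.666667.
Moduli of all roots: 1.6667.
All moduli strictly greater than 1? Yes.
Verdict: Invertible.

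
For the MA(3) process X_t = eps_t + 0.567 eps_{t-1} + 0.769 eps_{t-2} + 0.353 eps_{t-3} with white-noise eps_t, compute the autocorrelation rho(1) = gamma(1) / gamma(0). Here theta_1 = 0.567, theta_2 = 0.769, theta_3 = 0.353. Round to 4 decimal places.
\rho(1) = 0.6255

For an MA(q) process with theta_0 = 1, the autocovariance is
  gamma(k) = sigma^2 * sum_{i=0..q-k} theta_i * theta_{i+k},
and rho(k) = gamma(k) / gamma(0). Sigma^2 cancels.
  numerator   = (1)*(0.567) + (0.567)*(0.769) + (0.769)*(0.353) = 1.27448.
  denominator = (1)^2 + (0.567)^2 + (0.769)^2 + (0.353)^2 = 2.037459.
  rho(1) = 1.27448 / 2.037459 = 0.6255.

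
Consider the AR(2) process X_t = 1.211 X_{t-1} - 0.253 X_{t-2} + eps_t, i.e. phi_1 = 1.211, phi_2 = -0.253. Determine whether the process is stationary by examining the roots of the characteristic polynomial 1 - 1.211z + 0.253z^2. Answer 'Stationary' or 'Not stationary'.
\text{Stationary}

The AR(p) characteristic polynomial is P(z) = 1 - 1.211z + 0.253z^2.
Stationarity requires all roots to lie outside the unit circle, i.e. |z| > 1 for every root.
Set 1 + (-1.211) z + (0.253) z^2 = 0, i.e. a z^2 + b z + c = 0 with a = 0.253, b = -1.211, c = 1.
Discriminant D = b^2 - 4ac = (-1.211)^2 - 4*(0.253)*1 = 1.466521 - (1.012) = 0.454521.
D >= 0, so the roots are real: z = (-b +/- sqrt(D)) / (2a) = (1.211 +/- 0.674182) / (0.506).
  z_1 = (1.211 + 0.674182) / (0.506) = 3.7257,   |z_1| = 3.7257.
  z_2 = (1.211 - 0.674182) / (0.506) = 1.0609,   |z_2| = 1.0609.
Moduli of all roots: 3.7257, 1.0609.
All moduli strictly greater than 1? Yes.
Verdict: Stationary.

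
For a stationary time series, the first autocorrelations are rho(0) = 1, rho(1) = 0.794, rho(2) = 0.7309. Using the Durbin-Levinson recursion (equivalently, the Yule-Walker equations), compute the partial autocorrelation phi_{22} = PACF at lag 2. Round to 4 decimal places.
\phi_{22} = 0.2718

The PACF at lag k is phi_{kk}, the last component of the solution
to the Yule-Walker system G_k phi = r_k where
  (G_k)_{ij} = rho(|i - j|), (r_k)_i = rho(i), i,j = 1..k.
Equivalently, Durbin-Levinson gives phi_{kk} iteratively:
  phi_{11} = rho(1)
  phi_{kk} = [rho(k) - sum_{j=1..k-1} phi_{k-1,j} rho(k-j)]
            / [1 - sum_{j=1..k-1} phi_{k-1,j} rho(j)],
  phi_{k,j} = phi_{k-1,j} - phi_{kk} phi_{k-1,k-j},  j = 1..k-1.
Step k = 1:
  phi_11 = rho(1) = 0.794.
Step k = 2:
  phi_22 = [rho(2) - phi_11 rho(1)] / [1 - phi_11 rho(1)] = [0.7309 - (0.794)(0.794)] / [1 - (0.794)(0.794)]
         = 0.100464 / 0.369564 = 0.2718.
Therefore phi_{22} = 0.2718.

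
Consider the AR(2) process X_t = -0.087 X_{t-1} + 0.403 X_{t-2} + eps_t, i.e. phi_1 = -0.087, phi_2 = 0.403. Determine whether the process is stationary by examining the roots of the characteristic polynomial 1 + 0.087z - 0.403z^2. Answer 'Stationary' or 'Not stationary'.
\text{Stationary}

The AR(p) characteristic polynomial is P(z) = 1 + 0.087z - 0.403z^2.
Stationarity requires all roots to lie outside the unit circle, i.e. |z| > 1 for every root.
Set 1 + (0.087) z + (-0.403) z^2 = 0, i.e. a z^2 + b z + c = 0 with a = -0.403, b = 0.087, c = 1.
Discriminant D = b^2 - 4ac = (0.087)^2 - 4*(-0.403)*1 = 0.007569 - (-1.612) = 1.619569.
D >= 0, so the roots are real: z = (-b +/- sqrt(D)) / (2a) = (-0.087 +/- 1.272623) / (-0.806).
  z_1 = (-0.087 + 1.272623) / (-0.806) = -1.471,   |z_1| = 1.471.
  z_2 = (-0.087 - 1.272623) / (-0.806) = 1.6869,   |z_2| = 1.6869.
Moduli of all roots: 1.4710, 1.6869.
All moduli strictly greater than 1? Yes.
Verdict: Stationary.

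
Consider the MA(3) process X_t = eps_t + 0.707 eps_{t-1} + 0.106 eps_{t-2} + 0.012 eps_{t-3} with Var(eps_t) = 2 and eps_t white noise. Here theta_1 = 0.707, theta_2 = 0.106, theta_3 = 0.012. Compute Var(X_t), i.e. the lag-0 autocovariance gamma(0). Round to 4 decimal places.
\gamma(0) = 3.0225

For an MA(q) process X_t = eps_t + sum_i theta_i eps_{t-i} with
Var(eps_t) = sigma^2, the variance is
  gamma(0) = sigma^2 * (1 + sum_i theta_i^2).
  sum_i theta_i^2 = (0.707)^2 + (0.106)^2 + (0.012)^2 = 0.499849 + 0.011236 + 0.000144 = 0.511229.
  gamma(0) = 2 * (1 + 0.511229) = 2 * 1.511229 = 3.022458, which rounds to 3.0225.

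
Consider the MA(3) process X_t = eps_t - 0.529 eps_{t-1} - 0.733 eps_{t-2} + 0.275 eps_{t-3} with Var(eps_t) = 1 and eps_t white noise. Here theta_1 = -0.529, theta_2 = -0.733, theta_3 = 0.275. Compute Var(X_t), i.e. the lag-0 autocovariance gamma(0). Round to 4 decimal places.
\gamma(0) = 1.8928

For an MA(q) process X_t = eps_t + sum_i theta_i eps_{t-i} with
Var(eps_t) = sigma^2, the variance is
  gamma(0) = sigma^2 * (1 + sum_i theta_i^2).
  sum_i theta_i^2 = (-0.529)^2 + (-0.733)^2 + (0.275)^2 = 0.279841 + 0.537289 + 0.075625 = 0.892755.
  gamma(0) = 1 * (1 + 0.892755) = 1 * 1.892755 = 1.892755, which rounds to 1.8928.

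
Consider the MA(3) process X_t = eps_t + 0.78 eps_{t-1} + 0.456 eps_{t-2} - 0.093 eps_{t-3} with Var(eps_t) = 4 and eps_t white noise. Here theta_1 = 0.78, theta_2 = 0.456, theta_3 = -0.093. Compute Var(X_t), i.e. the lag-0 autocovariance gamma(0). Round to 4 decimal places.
\gamma(0) = 7.2999

For an MA(q) process X_t = eps_t + sum_i theta_i eps_{t-i} with
Var(eps_t) = sigma^2, the variance is
  gamma(0) = sigma^2 * (1 + sum_i theta_i^2).
  sum_i theta_i^2 = (0.78)^2 + (0.456)^2 + (-0.093)^2 = 0.6084 + 0.207936 + 0.008649 = 0.824985.
  gamma(0) = 4 * (1 + 0.824985) = 4 * 1.824985 = 7.29994, which rounds to 7.2999.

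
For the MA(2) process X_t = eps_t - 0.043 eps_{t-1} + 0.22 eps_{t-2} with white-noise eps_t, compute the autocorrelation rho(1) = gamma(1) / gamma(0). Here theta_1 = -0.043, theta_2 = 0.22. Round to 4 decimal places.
\rho(1) = -0.0500

For an MA(q) process with theta_0 = 1, the autocovariance is
  gamma(k) = sigma^2 * sum_{i=0..q-k} theta_i * theta_{i+k},
and rho(k) = gamma(k) / gamma(0). Sigma^2 cancels.
  numerator   = (1)*(-0.043) + (-0.043)*(0.22) = -0.05246.
  denominator = (1)^2 + (-0.043)^2 + (0.22)^2 = 1.050249.
  rho(1) = -0.05246 / 1.050249 = -0.0500.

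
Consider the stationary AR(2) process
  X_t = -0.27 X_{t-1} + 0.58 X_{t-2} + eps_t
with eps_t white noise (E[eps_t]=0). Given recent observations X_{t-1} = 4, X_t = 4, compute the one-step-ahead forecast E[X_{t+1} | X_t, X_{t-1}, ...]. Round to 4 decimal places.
E[X_{t+1} \mid \mathcal F_t] = 1.2400

For an AR(p) model X_t = c + sum_i phi_i X_{t-i} + eps_t, the
one-step-ahead conditional mean is
  E[X_{t+1} | X_t, ...] = c + sum_i phi_i X_{t+1-i}.
Substitute known values:
  E[X_{t+1} | ...] = (-0.27) * (4) + (0.58) * (4)
                   = 1.2400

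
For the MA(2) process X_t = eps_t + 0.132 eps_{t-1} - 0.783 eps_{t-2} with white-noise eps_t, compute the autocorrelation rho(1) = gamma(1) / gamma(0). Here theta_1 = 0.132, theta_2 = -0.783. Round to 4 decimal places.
\rho(1) = 0.0176

For an MA(q) process with theta_0 = 1, the autocovariance is
  gamma(k) = sigma^2 * sum_{i=0..q-k} theta_i * theta_{i+k},
and rho(k) = gamma(k) / gamma(0). Sigma^2 cancels.
  numerator   = (1)*(0.132) + (0.132)*(-0.783) = 0.028644.
  denominator = (1)^2 + (0.132)^2 + (-0.783)^2 = 1.630513.
  rho(1) = 0.028644 / 1.630513 = 0.0176.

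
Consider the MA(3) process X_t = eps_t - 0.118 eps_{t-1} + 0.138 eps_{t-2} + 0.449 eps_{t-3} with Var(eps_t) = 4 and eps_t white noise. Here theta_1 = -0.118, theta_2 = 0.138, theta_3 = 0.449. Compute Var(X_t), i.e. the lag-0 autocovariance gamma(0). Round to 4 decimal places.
\gamma(0) = 4.9383

For an MA(q) process X_t = eps_t + sum_i theta_i eps_{t-i} with
Var(eps_t) = sigma^2, the variance is
  gamma(0) = sigma^2 * (1 + sum_i theta_i^2).
  sum_i theta_i^2 = (-0.118)^2 + (0.138)^2 + (0.449)^2 = 0.013924 + 0.019044 + 0.201601 = 0.234569.
  gamma(0) = 4 * (1 + 0.234569) = 4 * 1.234569 = 4.938276, which rounds to 4.9383.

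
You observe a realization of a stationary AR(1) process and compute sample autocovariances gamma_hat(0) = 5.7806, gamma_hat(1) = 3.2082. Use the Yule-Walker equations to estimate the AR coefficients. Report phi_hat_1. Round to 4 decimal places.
\hat\phi_{1} = 0.5550

The Yule-Walker equations for an AR(p) process read, in matrix form,
  Gamma_p phi = r_p,   with   (Gamma_p)_{ij} = gamma(|i - j|),
                       (r_p)_i = gamma(i),   i,j = 1..p.
Substitute the sample gammas (Toeplitz matrix and right-hand side of size 1):
  Gamma_p = [[5.7806]]
  r_p     = [3.2082]
With p = 1 this is the single equation gamma(0) phi_1 = gamma(1):
  phi_hat_1 = gamma(1) / gamma(0) = 3.2082 / 5.7806 = 0.5550.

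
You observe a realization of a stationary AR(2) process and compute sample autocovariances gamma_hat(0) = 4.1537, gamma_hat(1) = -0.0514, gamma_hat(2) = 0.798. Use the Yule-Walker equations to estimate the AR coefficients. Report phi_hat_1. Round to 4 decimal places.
\hat\phi_{1} = -0.0100

The Yule-Walker equations for an AR(p) process read, in matrix form,
  Gamma_p phi = r_p,   with   (Gamma_p)_{ij} = gamma(|i - j|),
                       (r_p)_i = gamma(i),   i,j = 1..p.
Substitute the sample gammas (Toeplitz matrix and right-hand side of size 2):
  Gamma_p = [[4.1537, -0.0514], [-0.0514, 4.1537]]
  r_p     = [-0.0514, 0.798]
Written out:
  4.1537 phi_1 - 0.0514 phi_2 = -0.0514
  -0.0514 phi_1 + 4.1537 phi_2 = 0.798
Solve by Cramer's rule:
  det = gamma(0)^2 - gamma(1)^2 = (4.1537)^2 - (-0.0514)^2 = 17.25322369 - 0.00264196 = 17.25058173
  phi_hat_1 = [gamma(1) gamma(0) - gamma(1) gamma(2)] / det = [(-0.0514)(4.1537) - (-0.0514)(0.798)] / 17.25058173 = -0.17248298 / 17.25058173 = -0.01
  phi_hat_2 = [gamma(0) gamma(2) - gamma(1)^2] / det = [(4.1537)(0.798) - (-0.0514)^2] / 17.25058173 = 3.31201064 / 17.25058173 = 0.192
So phi_hat = [-0.0100, 0.1920].
Therefore phi_hat_1 = -0.0100.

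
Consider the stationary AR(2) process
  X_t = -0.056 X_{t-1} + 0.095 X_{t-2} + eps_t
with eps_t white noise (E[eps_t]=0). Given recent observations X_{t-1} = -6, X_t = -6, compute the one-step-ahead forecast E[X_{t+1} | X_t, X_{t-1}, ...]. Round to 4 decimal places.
E[X_{t+1} \mid \mathcal F_t] = -0.2340

For an AR(p) model X_t = c + sum_i phi_i X_{t-i} + eps_t, the
one-step-ahead conditional mean is
  E[X_{t+1} | X_t, ...] = c + sum_i phi_i X_{t+1-i}.
Substitute known values:
  E[X_{t+1} | ...] = (-0.056) * (-6) + (0.095) * (-6)
                   = -0.2340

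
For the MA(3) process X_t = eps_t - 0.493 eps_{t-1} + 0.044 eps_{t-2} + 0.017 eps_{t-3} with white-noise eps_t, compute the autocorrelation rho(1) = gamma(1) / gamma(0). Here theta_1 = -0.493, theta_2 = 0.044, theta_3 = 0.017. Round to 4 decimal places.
\rho(1) = -0.4127

For an MA(q) process with theta_0 = 1, the autocovariance is
  gamma(k) = sigma^2 * sum_{i=0..q-k} theta_i * theta_{i+k},
and rho(k) = gamma(k) / gamma(0). Sigma^2 cancels.
  numerator   = (1)*(-0.493) + (-0.493)*(0.044) + (0.044)*(0.017) = -0.513944.
  denominator = (1)^2 + (-0.493)^2 + (0.044)^2 + (0.017)^2 = 1.245274.
  rho(1) = -0.513944 / 1.245274 = -0.4127.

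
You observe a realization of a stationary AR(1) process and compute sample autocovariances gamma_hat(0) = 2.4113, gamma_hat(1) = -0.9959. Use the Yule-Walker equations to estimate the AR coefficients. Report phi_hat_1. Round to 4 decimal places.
\hat\phi_{1} = -0.4130

The Yule-Walker equations for an AR(p) process read, in matrix form,
  Gamma_p phi = r_p,   with   (Gamma_p)_{ij} = gamma(|i - j|),
                       (r_p)_i = gamma(i),   i,j = 1..p.
Substitute the sample gammas (Toeplitz matrix and right-hand side of size 1):
  Gamma_p = [[2.4113]]
  r_p     = [-0.9959]
With p = 1 this is the single equation gamma(0) phi_1 = gamma(1):
  phi_hat_1 = gamma(1) / gamma(0) = -0.9959 / 2.4113 = -0.4130.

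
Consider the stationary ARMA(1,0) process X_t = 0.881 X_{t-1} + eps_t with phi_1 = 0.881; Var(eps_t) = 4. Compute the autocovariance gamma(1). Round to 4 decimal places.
\gamma(1) = 15.7435

Multiply the model equation by X_{t-k} and take expectations. With theta_0 = psi_0 = 1 and psi_j the MA(infinity) weights, this gives
  gamma(k) - sum_i phi_i gamma(k-i) = c_k,
  c_k = sigma^2 * sum_{j=k..q} theta_j psi_{j-k}   (c_k = 0 for k > q),
using gamma(-m) = gamma(m).
Pure AR (q = 0): c_0 = sigma^2 = 4, c_k = 0 for k >= 1.
Equations for k = 0 and k = 1 (AR order 1):
  gamma(0) = phi_1 gamma(1) + c_0
  gamma(1) = phi_1 gamma(0) + c_1
Substituting the second into the first: gamma(0) (1 - phi_1^2) = c_0 + phi_1 c_1, so
  gamma(0) = c_0 / (1 - phi_1^2) = 4 / (1 - (0.881)^2) = 4 / 0.223839 = 17.869987.
  gamma(1) = phi_1 gamma(0) = (0.881)(17.869987) = 15.743458.
Therefore gamma(1) = 15.7435 (to 4 decimal places).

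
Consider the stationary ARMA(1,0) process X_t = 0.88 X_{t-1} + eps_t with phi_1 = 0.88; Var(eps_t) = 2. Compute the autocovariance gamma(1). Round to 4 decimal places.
\gamma(1) = 7.8014

Multiply the model equation by X_{t-k} and take expectations. With theta_0 = psi_0 = 1 and psi_j the MA(infinity) weights, this gives
  gamma(k) - sum_i phi_i gamma(k-i) = c_k,
  c_k = sigma^2 * sum_{j=k..q} theta_j psi_{j-k}   (c_k = 0 for k > q),
using gamma(-m) = gamma(m).
Pure AR (q = 0): c_0 = sigma^2 = 2, c_k = 0 for k >= 1.
Equations for k = 0 and k = 1 (AR order 1):
  gamma(0) = phi_1 gamma(1) + c_0
  gamma(1) = phi_1 gamma(0) + c_1
Substituting the second into the first: gamma(0) (1 - phi_1^2) = c_0 + phi_1 c_1, so
  gamma(0) = c_0 / (1 - phi_1^2) = 2 / (1 - (0.88)^2) = 2 / 0.2256 = 8.865248.
  gamma(1) = phi_1 gamma(0) = (0.88)(8.865248) = 7.801418.
Therefore gamma(1) = 7.8014 (to 4 decimal places).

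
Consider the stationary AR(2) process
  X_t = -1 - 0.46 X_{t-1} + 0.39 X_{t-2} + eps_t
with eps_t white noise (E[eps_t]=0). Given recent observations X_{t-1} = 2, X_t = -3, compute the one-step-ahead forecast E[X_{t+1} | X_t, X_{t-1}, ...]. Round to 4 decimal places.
E[X_{t+1} \mid \mathcal F_t] = 1.1600

For an AR(p) model X_t = c + sum_i phi_i X_{t-i} + eps_t, the
one-step-ahead conditional mean is
  E[X_{t+1} | X_t, ...] = c + sum_i phi_i X_{t+1-i}.
Substitute known values:
  E[X_{t+1} | ...] = -1 + (-0.46) * (-3) + (0.39) * (2)
                   = 1.1600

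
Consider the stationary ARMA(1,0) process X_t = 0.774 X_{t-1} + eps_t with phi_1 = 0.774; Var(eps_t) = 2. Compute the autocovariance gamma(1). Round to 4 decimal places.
\gamma(1) = 3.8611

Multiply the model equation by X_{t-k} and take expectations. With theta_0 = psi_0 = 1 and psi_j the MA(infinity) weights, this gives
  gamma(k) - sum_i phi_i gamma(k-i) = c_k,
  c_k = sigma^2 * sum_{j=k..q} theta_j psi_{j-k}   (c_k = 0 for k > q),
using gamma(-m) = gamma(m).
Pure AR (q = 0): c_0 = sigma^2 = 2, c_k = 0 for k >= 1.
Equations for k = 0 and k = 1 (AR order 1):
  gamma(0) = phi_1 gamma(1) + c_0
  gamma(1) = phi_1 gamma(0) + c_1
Substituting the second into the first: gamma(0) (1 - phi_1^2) = c_0 + phi_1 c_1, so
  gamma(0) = c_0 / (1 - phi_1^2) = 2 / (1 - (0.774)^2) = 2 / 0.400924 = 4.988477.
  gamma(1) = phi_1 gamma(0) = (0.774)(4.988477) = 3.861081.
Therefore gamma(1) = 3.8611 (to 4 decimal places).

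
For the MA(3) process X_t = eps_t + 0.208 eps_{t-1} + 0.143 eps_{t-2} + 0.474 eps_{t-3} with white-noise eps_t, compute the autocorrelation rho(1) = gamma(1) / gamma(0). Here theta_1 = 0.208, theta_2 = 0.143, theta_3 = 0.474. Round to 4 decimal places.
\rho(1) = 0.2371

For an MA(q) process with theta_0 = 1, the autocovariance is
  gamma(k) = sigma^2 * sum_{i=0..q-k} theta_i * theta_{i+k},
and rho(k) = gamma(k) / gamma(0). Sigma^2 cancels.
  numerator   = (1)*(0.208) + (0.208)*(0.143) + (0.143)*(0.474) = 0.305526.
  denominator = (1)^2 + (0.208)^2 + (0.143)^2 + (0.474)^2 = 1.288389.
  rho(1) = 0.305526 / 1.288389 = 0.2371.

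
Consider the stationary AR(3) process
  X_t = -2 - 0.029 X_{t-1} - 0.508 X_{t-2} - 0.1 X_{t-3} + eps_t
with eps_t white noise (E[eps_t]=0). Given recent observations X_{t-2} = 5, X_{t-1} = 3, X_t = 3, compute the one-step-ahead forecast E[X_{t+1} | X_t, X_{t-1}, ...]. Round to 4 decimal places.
E[X_{t+1} \mid \mathcal F_t] = -4.1110

For an AR(p) model X_t = c + sum_i phi_i X_{t-i} + eps_t, the
one-step-ahead conditional mean is
  E[X_{t+1} | X_t, ...] = c + sum_i phi_i X_{t+1-i}.
Substitute known values:
  E[X_{t+1} | ...] = -2 + (-0.029) * (3) + (-0.508) * (3) + (-0.1) * (5)
                   = -4.1110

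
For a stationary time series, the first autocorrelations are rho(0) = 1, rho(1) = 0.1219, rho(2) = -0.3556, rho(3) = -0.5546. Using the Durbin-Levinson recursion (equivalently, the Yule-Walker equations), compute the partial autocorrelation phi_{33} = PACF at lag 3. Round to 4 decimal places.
\phi_{33} = -0.5310

The PACF at lag k is phi_{kk}, the last component of the solution
to the Yule-Walker system G_k phi = r_k where
  (G_k)_{ij} = rho(|i - j|), (r_k)_i = rho(i), i,j = 1..k.
Equivalently, Durbin-Levinson gives phi_{kk} iteratively:
  phi_{11} = rho(1)
  phi_{kk} = [rho(k) - sum_{j=1..k-1} phi_{k-1,j} rho(k-j)]
            / [1 - sum_{j=1..k-1} phi_{k-1,j} rho(j)],
  phi_{k,j} = phi_{k-1,j} - phi_{kk} phi_{k-1,k-j},  j = 1..k-1.
Step k = 1:
  phi_11 = rho(1) = 0.1219.
Step k = 2:
  phi_22 = [rho(2) - phi_11 rho(1)] / [1 - phi_11 rho(1)] = [-0.3556 - (0.1219)(0.1219)] / [1 - (0.1219)(0.1219)]
         = -0.37045961 / 0.98514039 = -0.376048.
  Update: phi_21 = phi_11 - phi_22 phi_11 = 0.1219 - (-0.376048)(0.1219) = 0.16774.
Step k = 3:
  phi_33 = [rho(3) - phi_21 rho(2) - phi_22 rho(1)] / [1 - phi_21 rho(1) - phi_22 rho(2)]
    numerator   = -0.5546 - (0.16774)(-0.3556) - (-0.376048)(0.1219) = -0.44911139
    denominator = 1 - (0.16774)(0.1219) - (-0.376048)(-0.3556) = 0.84582997
  phi_33 = -0.44911139 / 0.84582997 = -0.531.
Therefore phi_{33} = -0.5310.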